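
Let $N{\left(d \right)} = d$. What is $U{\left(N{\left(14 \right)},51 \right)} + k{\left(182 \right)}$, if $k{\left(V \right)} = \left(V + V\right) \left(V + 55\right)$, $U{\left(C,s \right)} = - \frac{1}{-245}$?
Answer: $\frac{21135661}{245} \approx 86268.0$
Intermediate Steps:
$U{\left(C,s \right)} = \frac{1}{245}$ ($U{\left(C,s \right)} = \left(-1\right) \left(- \frac{1}{245}\right) = \frac{1}{245}$)
$k{\left(V \right)} = 2 V \left(55 + V\right)$
$U{\left(N{\left(14 \right)},51 \right)} + k{\left(182 \right)} = \frac{1}{245} + 2 \cdot 182 \left(55 + 182\right) = \frac{1}{245} + 2 \cdot 182 \cdot 237 = \frac{1}{245} + 86268 = \frac{21135661}{245}$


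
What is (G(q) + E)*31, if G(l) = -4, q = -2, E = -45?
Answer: -1519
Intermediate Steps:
(G(q) + E)*31 = (-4 - 45)*31 = -49*31 = -1519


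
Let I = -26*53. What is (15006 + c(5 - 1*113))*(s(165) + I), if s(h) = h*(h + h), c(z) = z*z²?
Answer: -66059036832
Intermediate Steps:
I = -1378
c(z) = z³
s(h) = 2*h² (s(h) = h*(2*h) = 2*h²)
(15006 + c(5 - 1*113))*(s(165) + I) = (15006 + (5 - 1*113)³)*(2*165² - 1378) = (15006 + (5 - 113)³)*(2*27225 - 1378) = (15006 + (-108)³)*(54450 - 1378) = (15006 - 1259712)*53072 = -1244706*53072 = -66059036832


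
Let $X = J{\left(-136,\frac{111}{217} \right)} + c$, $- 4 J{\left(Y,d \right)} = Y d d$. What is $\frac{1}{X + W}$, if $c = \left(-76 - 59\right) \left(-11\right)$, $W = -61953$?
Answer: $- \frac{47089}{2846958738} \approx -1.654 \cdot 10^{-5}$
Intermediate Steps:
$J{\left(Y,d \right)} = - \frac{Y d^{2}}{4}$ ($J{\left(Y,d \right)} = - \frac{Y d d}{4} = - \frac{Y d^{2}}{4}$)
$c = 1485$ ($c = \left(-135\right) \left(-11\right) = 1485$)
$X = \frac{70346079}{47089}$ ($X = \left(- \frac{1}{4}\right) \left(-136\right) \left(\frac{111}{217}\right)^{2} + 1485 = \left(- \frac{1}{4}\right) \left(-136\right) \frac{12321}{47089} + 1485 = \frac{418914}{47089} + 1485 = \frac{70346079}{47089} \approx 1493.9$)
$\frac{1}{X + W} = \frac{1}{\frac{70346079}{47089} - 61953} = \frac{1}{- \frac{2846958738}{47089}} = - \frac{47089}{2846958738}$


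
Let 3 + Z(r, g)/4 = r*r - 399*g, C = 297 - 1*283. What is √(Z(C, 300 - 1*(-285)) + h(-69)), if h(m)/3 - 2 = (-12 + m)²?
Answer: I*√913199 ≈ 955.61*I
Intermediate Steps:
C = 14 (C = 297 - 283 = 14)
Z(r, g) = -12 - 1596*g + 4*r² (Z(r, g) = -12 + 4*(r*r - 399*g) = -12 + 4*(r² - 399*g) = -12 + (-1596*g + 4*r²) = -12 - 1596*g + 4*r²)
h(m) = 6 + 3*(-12 + m)²
√(Z(C, 300 - 1*(-285)) + h(-69)) = √((-12 - 1596*(300 - 1*(-285)) + 4*14²) + (6 + 3*(-12 - 69)²)) = √((-12 - 1596*(300 + 285) + 4*196) + (6 + 3*(-81)²)) = √((-12 - 1596*585 + 784) + (6 + 3*6561)) = √((-12 - 933660 + 784) + (6 + 19683)) = √(-932888 + 19689) = √(-913199) = I*√913199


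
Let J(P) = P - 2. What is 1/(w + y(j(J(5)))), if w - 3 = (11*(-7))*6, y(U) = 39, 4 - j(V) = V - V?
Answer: -1/420 ≈ -0.0023810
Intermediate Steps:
J(P) = -2 + P
j(V) = 4 (j(V) = 4 - (V - V) = 4 - 1*0 = 4 + 0 = 4)
w = -459 (w = 3 + (11*(-7))*6 = 3 - 77*6 = 3 - 462 = -459)
1/(w + y(j(J(5)))) = 1/(-459 + 39) = 1/(-420) = -1/420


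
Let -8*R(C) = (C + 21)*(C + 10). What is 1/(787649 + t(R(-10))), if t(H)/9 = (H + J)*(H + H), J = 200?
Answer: 1/787649 ≈ 1.2696e-6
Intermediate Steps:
R(C) = -(10 + C)*(21 + C)/8 (R(C) = -(C + 21)*(C + 10)/8 = -(21 + C)*(10 + C)/8 = -(10 + C)*(21 + C)/8)
t(H) = 18*H*(200 + H) (t(H) = 9*((H + 200)*(H + H)) = 9*((200 + H)*(2*H)) = 9*(2*H*(200 + H)) = 18*H*(200 + H))
1/(787649 + t(R(-10))) = 1/(787649 + 18*(-105/4 - 31/8*(-10) - ⅛*(-10)²)*(200 + (-105/4 - 31/8*(-10) - ⅛*(-10)²))) = 1/(787649 + 18*(-105/4 + 155/4 - ⅛*100)*(200 + (-105/4 + 155/4 - ⅛*100))) = 1/(787649 + 18*(-105/4 + 155/4 - 25/2)*(200 + (-105/4 + 155/4 - 25/2))) = 1/(787649 + 18*0*(200 + 0)) = 1/(787649 + 18*0*200) = 1/(787649 + 0) = 1/787649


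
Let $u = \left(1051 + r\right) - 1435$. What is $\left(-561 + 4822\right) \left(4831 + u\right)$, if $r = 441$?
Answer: $20827768$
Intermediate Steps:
$u = 57$ ($u = \left(1051 + 441\right) - 1435 = 1492 - 1435 = 57$)
$\left(-561 + 4822\right) \left(4831 + u\right) = \left(-561 + 4822\right) \left(4831 + 57\right) = 4261 \cdot 4888 = 20827768$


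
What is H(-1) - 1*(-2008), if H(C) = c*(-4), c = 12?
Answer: 1960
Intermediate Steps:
H(C) = -48 (H(C) = 12*(-4) = -48)
H(-1) - 1*(-2008) = -48 - 1*(-2008) = -48 + 2008 = 1960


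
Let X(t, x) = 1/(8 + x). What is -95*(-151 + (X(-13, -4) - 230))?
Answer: 144685/4 ≈ 36171.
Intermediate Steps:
-95*(-151 + (X(-13, -4) - 230)) = -95*(-151 + (1/(8 - 4) - 230)) = -95*(-151 + (1/4 - 230)) = -95*(-151 + (¼ - 230)) = -95*(-151 - 919/4) = -95*(-1523/4) = 144685/4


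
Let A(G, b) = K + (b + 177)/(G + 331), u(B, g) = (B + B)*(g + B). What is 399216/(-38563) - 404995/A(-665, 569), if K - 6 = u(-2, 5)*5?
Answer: 2604427267439/362145133 ≈ 7191.7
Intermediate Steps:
u(B, g) = 2*B*(B + g) (u(B, g) = (2*B)*(B + g) = 2*B*(B + g))
K = -54 (K = 6 + (2*(-2)*(-2 + 5))*5 = 6 + (2*(-2)*3)*5 = 6 - 12*5 = 6 - 60 = -54)
A(G, b) = -54 + (177 + b)/(331 + G) (A(G, b) = -54 + (b + 177)/(G + 331) = -54 + (177 + b)/(331 + G))
399216/(-38563) - 404995/A(-665, 569) = 399216/(-38563) - 404995*(331 - 665)/(-17697 + 569 - 54*(-665)) = 399216*(-1/38563) - 404995*(-334/(-17697 + 569 + 35910)) = -399216/38563 - 404995/((-1/334*18782)) = -399216/38563 - 404995/(-9391/167) = -399216/38563 - 404995*(-167/9391) = -399216/38563 + 67634165/9391 = 2604427267439/362145133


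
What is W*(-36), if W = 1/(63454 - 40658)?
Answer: -9/5699 ≈ -0.0015792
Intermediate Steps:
W = 1/22796 ≈ 4.3867e-5
W*(-36) = (1/22796)*(-36) = -9/5699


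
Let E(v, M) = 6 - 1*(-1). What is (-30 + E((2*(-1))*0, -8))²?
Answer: 529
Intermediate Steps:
E(v, M) = 7 (E(v, M) = 6 + 1 = 7)
(-30 + E((2*(-1))*0, -8))² = (-30 + 7)² = (-23)² = 529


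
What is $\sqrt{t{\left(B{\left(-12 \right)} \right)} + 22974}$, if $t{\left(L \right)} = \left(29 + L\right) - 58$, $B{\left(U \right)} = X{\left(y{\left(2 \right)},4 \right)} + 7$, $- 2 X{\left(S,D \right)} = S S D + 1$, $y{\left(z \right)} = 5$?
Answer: $\frac{\sqrt{91606}}{2} \approx 151.33$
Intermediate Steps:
$X{\left(S,D \right)} = - \frac{1}{2} - \frac{D S^{2}}{2}$ ($X{\left(S,D \right)} = - \frac{S S D + 1}{2} = - \frac{S^{2} D + 1}{2} = - \frac{D S^{2} + 1}{2} = - \frac{1 + D S^{2}}{2} = - \frac{1}{2} - \frac{D S^{2}}{2}$)
$B{\left(U \right)} = - \frac{87}{2}$ ($B{\left(U \right)} = \left(- \frac{1}{2} - 2 \cdot 5^{2}\right) + 7 = \left(- \frac{1}{2} - 2 \cdot 25\right) + 7 = \left(- \frac{1}{2} - 50\right) + 7 = - \frac{101}{2} + 7 = - \frac{87}{2}$)
$t{\left(L \right)} = -29 + L$
$\sqrt{t{\left(B{\left(-12 \right)} \right)} + 22974} = \sqrt{\left(-29 - \frac{87}{2}\right) + 22974} = \sqrt{- \frac{145}{2} + 22974} = \sqrt{\frac{45803}{2}} = \frac{\sqrt{91606}}{2}$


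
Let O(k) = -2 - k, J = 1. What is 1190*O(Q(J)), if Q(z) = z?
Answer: -3570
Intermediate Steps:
1190*O(Q(J)) = 1190*(-2 - 1*1) = 1190*(-2 - 1) = 1190*(-3) = -3570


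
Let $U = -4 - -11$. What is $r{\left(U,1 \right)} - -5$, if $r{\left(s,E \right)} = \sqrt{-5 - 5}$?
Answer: $5 + i \sqrt{10} \approx 5.0 + 3.1623 i$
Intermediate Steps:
$U = 7$ ($U = -4 + 11 = 7$)
$r{\left(s,E \right)} = i \sqrt{10}$ ($r{\left(s,E \right)} = \sqrt{-10} = i \sqrt{10}$)
$r{\left(U,1 \right)} - -5 = i \sqrt{10} - -5 = i \sqrt{10} + \left(-79 + 84\right) = i \sqrt{10} + 5 = 5 + i \sqrt{10}$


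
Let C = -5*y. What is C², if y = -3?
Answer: 225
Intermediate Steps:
C = 15 (C = -5*(-3) = 15)
C² = 15² = 225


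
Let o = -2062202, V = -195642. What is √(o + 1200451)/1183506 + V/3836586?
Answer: -32607/639431 + I*√861751/1183506 ≈ -0.050994 + 0.00078437*I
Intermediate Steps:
√(o + 1200451)/1183506 + V/3836586 = √(-2062202 + 1200451)/1183506 - 195642/3836586 = √(-861751)*(1/1183506) - 195642*1/3836586 = (I*√861751)*(1/1183506) - 32607/639431 = I*√861751/1183506 - 32607/639431 = -32607/639431 + I*√861751/1183506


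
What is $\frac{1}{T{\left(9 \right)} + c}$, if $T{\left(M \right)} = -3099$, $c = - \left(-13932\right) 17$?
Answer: $\frac{1}{233745} \approx 4.2782 \cdot 10^{-6}$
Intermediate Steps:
$c = 236844$ ($c = \left(-1\right) \left(-236844\right) = 236844$)
$\frac{1}{T{\left(9 \right)} + c} = \frac{1}{-3099 + 236844} = \frac{1}{233745}$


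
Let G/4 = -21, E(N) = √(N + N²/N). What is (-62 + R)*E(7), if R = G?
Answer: -146*√14 ≈ -546.28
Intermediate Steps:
E(N) = √2*√N (E(N) = √(N + N) = √(2*N) = √2*√N)
G = -84 (G = 4*(-21) = -84)
R = -84
(-62 + R)*E(7) = (-62 - 84)*(√2*√7) = -146*√14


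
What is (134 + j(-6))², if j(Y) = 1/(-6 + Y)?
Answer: 2582449/144 ≈ 17934.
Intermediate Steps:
(134 + j(-6))² = (134 + 1/(-6 - 6))² = (134 + 1/(-12))² = (134 - 1/12)² = (1607/12)² = 2582449/144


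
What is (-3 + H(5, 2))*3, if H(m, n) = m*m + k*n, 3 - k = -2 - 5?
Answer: 126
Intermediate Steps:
k = 10 (k = 3 - (-2 - 5) = 3 - 1*(-7) = 3 + 7 = 10)
H(m, n) = m² + 10*n (H(m, n) = m*m + 10*n = m² + 10*n)
(-3 + H(5, 2))*3 = (-3 + (5² + 10*2))*3 = (-3 + (25 + 20))*3 = (-3 + 45)*3 = 42*3 = 126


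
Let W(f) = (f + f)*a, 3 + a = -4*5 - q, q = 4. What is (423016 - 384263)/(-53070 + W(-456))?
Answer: -3523/2586 ≈ -1.3623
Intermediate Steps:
a = -27 (a = -3 + (-4*5 - 1*4) = -3 + (-20 - 4) = -3 - 24 = -27)
W(f) = -54*f (W(f) = (f + f)*(-27) = (2*f)*(-27) = -54*f)
(423016 - 384263)/(-53070 + W(-456)) = (423016 - 384263)/(-53070 - 54*(-456)) = 38753/(-53070 + 24624) = 38753/(-28446) = 38753*(-1/28446) = -3523/2586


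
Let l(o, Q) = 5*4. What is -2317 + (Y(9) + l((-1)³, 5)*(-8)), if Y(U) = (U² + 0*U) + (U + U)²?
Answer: -2072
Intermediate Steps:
Y(U) = 5*U² (Y(U) = (U² + 0) + (2*U)² = U² + 4*U² = 5*U²)
l(o, Q) = 20
-2317 + (Y(9) + l((-1)³, 5)*(-8)) = -2317 + (5*9² + 20*(-8)) = -2317 + (5*81 - 160) = -2317 + (405 - 160) = -2317 + 245 = -2072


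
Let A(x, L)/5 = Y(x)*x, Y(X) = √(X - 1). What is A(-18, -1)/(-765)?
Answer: 2*I*√19/17 ≈ 0.51281*I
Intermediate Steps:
Y(X) = √(-1 + X)
A(x, L) = 5*x*√(-1 + x) (A(x, L) = 5*(√(-1 + x)*x) = 5*(x*√(-1 + x)) = 5*x*√(-1 + x))
A(-18, -1)/(-765) = (5*(-18)*√(-1 - 18))/(-765) = (5*(-18)*√(-19))*(-1/765) = (5*(-18)*(I*√19))*(-1/765) = -90*I*√19*(-1/765) = 2*I*√19/17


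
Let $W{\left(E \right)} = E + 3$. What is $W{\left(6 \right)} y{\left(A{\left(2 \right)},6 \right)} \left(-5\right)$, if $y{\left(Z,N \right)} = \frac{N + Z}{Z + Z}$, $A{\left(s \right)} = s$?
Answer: $-90$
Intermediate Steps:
$W{\left(E \right)} = 3 + E$
$y{\left(Z,N \right)} = \frac{N + Z}{2 Z}$
$W{\left(6 \right)} y{\left(A{\left(2 \right)},6 \right)} \left(-5\right) = \left(3 + 6\right) \frac{6 + 2}{2 \cdot 2} \left(-5\right) = 9 \cdot \frac{1}{2} \cdot \frac{1}{2} \cdot 8 \left(-5\right) = 9 \cdot 2 \left(-5\right) = 9 \left(-10\right) = -90$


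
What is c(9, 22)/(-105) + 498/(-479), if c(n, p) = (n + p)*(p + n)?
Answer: -512609/50295 ≈ -10.192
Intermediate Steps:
c(n, p) = (n + p)**2 (c(n, p) = (n + p)*(n + p) = (n + p)**2)
c(9, 22)/(-105) + 498/(-479) = (9 + 22)**2/(-105) + 498/(-479) = 31**2*(-1/105) + 498*(-1/479) = 961*(-1/105) - 498/479 = -961/105 - 498/479 = -512609/50295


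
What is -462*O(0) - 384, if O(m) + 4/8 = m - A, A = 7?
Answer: 3081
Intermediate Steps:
O(m) = -15/2 + m (O(m) = -1/2 + (m - 1*7) = -1/2 + (m - 7) = -1/2 + (-7 + m) = -15/2 + m)
-462*O(0) - 384 = -462*(-15/2 + 0) - 384 = -462*(-15/2) - 384 = 3465 - 384 = 3081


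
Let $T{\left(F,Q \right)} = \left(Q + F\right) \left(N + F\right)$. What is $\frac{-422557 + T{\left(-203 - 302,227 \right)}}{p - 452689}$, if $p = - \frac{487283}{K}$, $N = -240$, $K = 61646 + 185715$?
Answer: $\frac{53293185367}{111978091012} \approx 0.47592$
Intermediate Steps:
$K = 247361$
$p = - \frac{487283}{247361} \approx -1.9699$
$T{\left(F,Q \right)} = \left(-240 + F\right) \left(F + Q\right)$ ($T{\left(F,Q \right)} = \left(Q + F\right) \left(-240 + F\right) = \left(F + Q\right) \left(-240 + F\right) = \left(-240 + F\right) \left(F + Q\right)$)
$\frac{-422557 + T{\left(-203 - 302,227 \right)}}{p - 452689} = \frac{-422557 - \left(54480 - \left(-203 - 302\right)^{2} + 240 \left(-203 - 302\right) - \left(-203 - 302\right) 227\right)}{- \frac{487283}{247361} - 452689} = \frac{-422557 - \left(47915 - 255025\right)}{- \frac{111978091012}{247361}} = \left(-422557 + \left(255025 + 121200 - 54480 - 114635\right)\right) \left(- \frac{247361}{111978091012}\right) = \left(-422557 + 207110\right) \left(- \frac{247361}{111978091012}\right) = \left(-215447\right) \left(- \frac{247361}{111978091012}\right) = \frac{53293185367}{111978091012}$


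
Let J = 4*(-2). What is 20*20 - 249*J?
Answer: 2392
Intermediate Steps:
J = -8
20*20 - 249*J = 20*20 - 249*(-8) = 400 + 1992 = 2392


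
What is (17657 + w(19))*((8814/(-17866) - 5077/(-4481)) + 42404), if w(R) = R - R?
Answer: 29971092363077462/40028773 ≈ 7.4874e+8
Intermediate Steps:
w(R) = 0
(17657 + w(19))*((8814/(-17866) - 5077/(-4481)) + 42404) = (17657 + 0)*((8814/(-17866) - 5077/(-4481)) + 42404) = 17657*((8814*(-1/17866) - 5077*(-1/4481)) + 42404) = 17657*((-4407/8933 + 5077/4481) + 42404) = 17657*(25605074/40028773 + 42404) = 17657*(1697405695366/40028773) = 29971092363077462/40028773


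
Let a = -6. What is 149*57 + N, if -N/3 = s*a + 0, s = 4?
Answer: 8565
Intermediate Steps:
N = 72 (N = -3*(4*(-6) + 0) = -3*(-24 + 0) = -3*(-24) = 72)
149*57 + N = 149*57 + 72 = 8493 + 72 = 8565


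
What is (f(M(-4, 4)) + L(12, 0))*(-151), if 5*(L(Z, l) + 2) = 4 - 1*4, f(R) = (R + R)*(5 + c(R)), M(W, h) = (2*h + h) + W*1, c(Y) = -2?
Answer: -6946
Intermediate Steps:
M(W, h) = W + 3*h (M(W, h) = 3*h + W = W + 3*h)
f(R) = 6*R (f(R) = (R + R)*(5 - 2) = (2*R)*3 = 6*R)
L(Z, l) = -2 (L(Z, l) = -2 + (4 - 1*4)/5 = -2 + (4 - 4)/5 = -2 + (⅕)*0 = -2 + 0 = -2)
(f(M(-4, 4)) + L(12, 0))*(-151) = (6*(-4 + 3*4) - 2)*(-151) = (6*(-4 + 12) - 2)*(-151) = (6*8 - 2)*(-151) = (48 - 2)*(-151) = 46*(-151) = -6946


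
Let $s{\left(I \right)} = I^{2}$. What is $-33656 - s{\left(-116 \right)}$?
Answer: $-47112$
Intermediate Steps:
$-33656 - s{\left(-116 \right)} = -33656 - \left(-116\right)^{2} = -33656 - 13456 = -47112$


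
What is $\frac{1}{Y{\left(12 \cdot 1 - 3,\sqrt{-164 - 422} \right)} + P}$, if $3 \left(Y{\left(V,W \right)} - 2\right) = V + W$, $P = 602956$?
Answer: $\frac{5426649}{3272057708275} - \frac{3 i \sqrt{586}}{3272057708275} \approx 1.6585 \cdot 10^{-6} - 2.2195 \cdot 10^{-11} i$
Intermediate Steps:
$Y{\left(V,W \right)} = 2 + \frac{V}{3} + \frac{W}{3}$ ($Y{\left(V,W \right)} = 2 + \frac{V + W}{3} = 2 + \left(\frac{V}{3} + \frac{W}{3}\right) = 2 + \frac{V}{3} + \frac{W}{3}$)
$\frac{1}{Y{\left(12 \cdot 1 - 3,\sqrt{-164 - 422} \right)} + P} = \frac{1}{\left(2 + \frac{12 \cdot 1 - 3}{3} + \frac{\sqrt{-164 - 422}}{3}\right) + 602956} = \frac{1}{\left(2 + \frac{12 - 3}{3} + \frac{\sqrt{-586}}{3}\right) + 602956} = \frac{1}{\left(2 + \frac{1}{3} \cdot 9 + \frac{i \sqrt{586}}{3}\right) + 602956} = \frac{1}{\left(2 + 3 + \frac{i \sqrt{586}}{3}\right) + 602956} = \frac{1}{\left(5 + \frac{i \sqrt{586}}{3}\right) + 602956} = \frac{1}{602961 + \frac{i \sqrt{586}}{3}}$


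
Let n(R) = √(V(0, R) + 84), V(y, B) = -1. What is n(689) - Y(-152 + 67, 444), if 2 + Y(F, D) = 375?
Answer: -373 + √83 ≈ -363.89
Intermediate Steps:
Y(F, D) = 373 (Y(F, D) = -2 + 375 = 373)
n(R) = √83 (n(R) = √(-1 + 84) = √83)
n(689) - Y(-152 + 67, 444) = √83 - 1*373 = √83 - 373 = -373 + √83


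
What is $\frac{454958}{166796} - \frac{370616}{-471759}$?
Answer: $\frac{19746271247}{5620536726} \approx 3.5132$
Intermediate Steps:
$\frac{454958}{166796} - \frac{370616}{-471759} = 454958 \cdot \frac{1}{166796} - - \frac{370616}{471759} = \frac{32497}{11914} + \frac{370616}{471759} = \frac{19746271247}{5620536726}$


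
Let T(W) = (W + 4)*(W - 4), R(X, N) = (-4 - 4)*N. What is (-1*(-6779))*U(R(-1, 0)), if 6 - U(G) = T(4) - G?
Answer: 40674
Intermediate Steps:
R(X, N) = -8*N
T(W) = (-4 + W)*(4 + W) (T(W) = (4 + W)*(-4 + W) = (-4 + W)*(4 + W))
U(G) = 6 + G (U(G) = 6 - ((-16 + 4²) - G) = 6 - ((-16 + 16) - G) = 6 - (0 - G) = 6 - (-1)*G = 6 + G)
(-1*(-6779))*U(R(-1, 0)) = (-1*(-6779))*(6 - 8*0) = 6779*(6 + 0) = 6779*6 = 40674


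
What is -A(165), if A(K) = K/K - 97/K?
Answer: -68/165 ≈ -0.41212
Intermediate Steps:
A(K) = 1 - 97/K
-A(165) = -(-97 + 165)/165 = -68/165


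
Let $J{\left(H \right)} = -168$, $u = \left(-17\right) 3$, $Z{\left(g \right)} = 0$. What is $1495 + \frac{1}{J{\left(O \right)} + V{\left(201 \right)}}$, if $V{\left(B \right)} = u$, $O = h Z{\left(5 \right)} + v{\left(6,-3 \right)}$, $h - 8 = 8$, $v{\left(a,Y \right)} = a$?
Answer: $\frac{327404}{219} \approx 1495.0$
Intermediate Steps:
$h = 16$ ($h = 8 + 8 = 16$)
$O = 6$ ($O = 16 \cdot 0 + 6 = 0 + 6 = 6$)
$u = -51$
$V{\left(B \right)} = -51$
$1495 + \frac{1}{J{\left(O \right)} + V{\left(201 \right)}} = 1495 + \frac{1}{-168 - 51} = 1495 + \frac{1}{-219} = 1495 - \frac{1}{219} = \frac{327404}{219}$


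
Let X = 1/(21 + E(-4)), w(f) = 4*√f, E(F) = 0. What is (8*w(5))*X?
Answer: 32*√5/21 ≈ 3.4073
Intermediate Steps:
X = 1/21 (X = 1/(21 + 0) = 1/21 ≈ 0.047619)
(8*w(5))*X = (8*(4*√5))*(1/21) = (32*√5)*(1/21) = 32*√5/21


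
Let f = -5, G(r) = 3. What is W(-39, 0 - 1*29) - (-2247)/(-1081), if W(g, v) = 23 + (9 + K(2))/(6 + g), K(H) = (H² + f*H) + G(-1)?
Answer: 246614/11891 ≈ 20.740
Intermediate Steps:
K(H) = 3 + H² - 5*H (K(H) = (H² - 5*H) + 3 = 3 + H² - 5*H)
W(g, v) = 23 + 6/(6 + g) (W(g, v) = 23 + (9 + (3 + 2² - 5*2))/(6 + g) = 23 + (9 + (3 + 4 - 10))/(6 + g) = 23 + (9 - 3)/(6 + g) = 23 + 6/(6 + g))
W(-39, 0 - 1*29) - (-2247)/(-1081) = (144 + 23*(-39))/(6 - 39) - (-2247)/(-1081) = (144 - 897)/(-33) - (-2247)*(-1)/1081 = -1/33*(-753) - 1*2247/1081 = 251/11 - 2247/1081 = 246614/11891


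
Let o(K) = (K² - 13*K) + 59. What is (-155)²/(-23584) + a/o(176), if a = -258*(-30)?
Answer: -508106515/677969248 ≈ -0.74945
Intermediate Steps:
o(K) = 59 + K² - 13*K
a = 7740
(-155)²/(-23584) + a/o(176) = (-155)²/(-23584) + 7740/(59 + 176² - 13*176) = 24025*(-1/23584) + 7740/(59 + 30976 - 2288) = -24025/23584 + 7740/28747 = -508106515/677969248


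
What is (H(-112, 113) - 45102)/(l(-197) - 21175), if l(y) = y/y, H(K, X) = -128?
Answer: 22615/10587 ≈ 2.1361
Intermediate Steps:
l(y) = 1
(H(-112, 113) - 45102)/(l(-197) - 21175) = (-128 - 45102)/(1 - 21175) = -45230/(-21174) = -45230*(-1/21174) = 22615/10587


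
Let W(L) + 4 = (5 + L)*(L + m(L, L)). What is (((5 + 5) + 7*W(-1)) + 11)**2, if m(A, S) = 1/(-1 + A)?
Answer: 2401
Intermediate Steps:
W(L) = -4 + (5 + L)*(L + 1/(-1 + L))
(((5 + 5) + 7*W(-1)) + 11)**2 = (((5 + 5) + 7*((9 + (-1)**3 - 8*(-1) + 4*(-1)**2)/(-1 - 1))) + 11)**2 = ((10 + 7*((9 - 1 + 8 + 4*1)/(-2))) + 11)**2 = ((10 + 7*(-(9 - 1 + 8 + 4)/2)) + 11)**2 = ((10 + 7*(-1/2*20)) + 11)**2 = ((10 + 7*(-10)) + 11)**2 = ((10 - 70) + 11)**2 = (-60 + 11)**2 = (-49)**2 = 2401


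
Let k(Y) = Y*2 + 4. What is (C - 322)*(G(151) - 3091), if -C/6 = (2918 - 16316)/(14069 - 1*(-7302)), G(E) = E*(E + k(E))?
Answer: -64042799112/3053 ≈ -2.0977e+7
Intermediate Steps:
k(Y) = 4 + 2*Y (k(Y) = 2*Y + 4 = 4 + 2*Y)
G(E) = E*(4 + 3*E) (G(E) = E*(E + (4 + 2*E)) = E*(4 + 3*E))
C = 11484/3053 (C = -6*(2918 - 16316)/(14069 - 1*(-7302)) = -(-80388)/(14069 + 7302) = -(-80388)/21371 = -6*(-1914/3053) = 11484/3053 ≈ 3.7615)
(C - 322)*(G(151) - 3091) = (11484/3053 - 322)*(151*(4 + 3*151) - 3091) = -971582*(151*(4 + 453) - 3091)/3053 = -971582*(151*457 - 3091)/3053 = -971582*(69007 - 3091)/3053 = -971582/3053*65916 = -64042799112/3053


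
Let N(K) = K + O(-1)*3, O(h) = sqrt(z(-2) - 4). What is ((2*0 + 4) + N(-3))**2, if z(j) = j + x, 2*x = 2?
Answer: -44 + 6*I*sqrt(5) ≈ -44.0 + 13.416*I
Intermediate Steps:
x = 1 (x = (1/2)*2 = 1)
z(j) = 1 + j (z(j) = j + 1 = 1 + j)
O(h) = I*sqrt(5) (O(h) = sqrt((1 - 2) - 4) = sqrt(-1 - 4) = sqrt(-5) = I*sqrt(5))
N(K) = K + 3*I*sqrt(5) (N(K) = K + (I*sqrt(5))*3 = K + 3*I*sqrt(5))
((2*0 + 4) + N(-3))**2 = ((2*0 + 4) + (-3 + 3*I*sqrt(5)))**2 = ((0 + 4) + (-3 + 3*I*sqrt(5)))**2 = (4 + (-3 + 3*I*sqrt(5)))**2 = (1 + 3*I*sqrt(5))**2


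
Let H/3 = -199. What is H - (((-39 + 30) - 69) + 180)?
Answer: -699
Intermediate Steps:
H = -597 (H = 3*(-199) = -597)
H - (((-39 + 30) - 69) + 180) = -597 - (((-39 + 30) - 69) + 180) = -597 - ((-9 - 69) + 180) = -597 - (-78 + 180) = -597 - 1*102 = -597 - 102 = -699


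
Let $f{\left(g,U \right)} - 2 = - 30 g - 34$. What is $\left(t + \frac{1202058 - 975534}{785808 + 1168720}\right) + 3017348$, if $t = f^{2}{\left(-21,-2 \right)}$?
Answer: $\frac{1649109602295}{488632} \approx 3.375 \cdot 10^{6}$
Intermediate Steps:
$f{\left(g,U \right)} = -32 - 30 g$ ($f{\left(g,U \right)} = 2 - \left(34 + 30 g\right) = -32 - 30 g$)
$t = 357604$ ($t = \left(-32 - -630\right)^{2} = \left(-32 + 630\right)^{2} = 598^{2} = 357604$)
$\left(t + \frac{1202058 - 975534}{785808 + 1168720}\right) + 3017348 = \left(357604 + \frac{1202058 - 975534}{785808 + 1168720}\right) + 3017348 = \left(357604 + \frac{226524}{1954528}\right) + 3017348 = \left(357604 + 226524 \cdot \frac{1}{1954528}\right) + 3017348 = \left(357604 + \frac{56631}{488632}\right) + 3017348 = \frac{174736814359}{488632} + 3017348 = \frac{1649109602295}{488632}$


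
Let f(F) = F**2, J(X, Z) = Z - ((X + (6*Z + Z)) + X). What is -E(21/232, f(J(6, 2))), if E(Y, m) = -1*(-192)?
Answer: -192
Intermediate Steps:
J(X, Z) = -6*Z - 2*X (J(X, Z) = Z - ((X + 7*Z) + X) = Z - (2*X + 7*Z) = Z + (-7*Z - 2*X) = -6*Z - 2*X)
E(Y, m) = 192
-E(21/232, f(J(6, 2))) = -1*192 = -192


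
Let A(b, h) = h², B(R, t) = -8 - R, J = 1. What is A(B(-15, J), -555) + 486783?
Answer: 794808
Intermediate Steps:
A(B(-15, J), -555) + 486783 = (-555)² + 486783 = 308025 + 486783 = 794808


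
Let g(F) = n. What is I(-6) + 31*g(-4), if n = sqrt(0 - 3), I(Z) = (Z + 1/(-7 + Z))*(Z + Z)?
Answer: 948/13 + 31*I*sqrt(3) ≈ 72.923 + 53.694*I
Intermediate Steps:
I(Z) = 2*Z*(Z + 1/(-7 + Z)) (I(Z) = (Z + 1/(-7 + Z))*(2*Z) = 2*Z*(Z + 1/(-7 + Z)))
n = I*sqrt(3) (n = sqrt(-3) = I*sqrt(3) ≈ 1.732*I)
g(F) = I*sqrt(3)
I(-6) + 31*g(-4) = 2*(-6)*(1 + (-6)**2 - 7*(-6))/(-7 - 6) + 31*(I*sqrt(3)) = 2*(-6)*(1 + 36 + 42)/(-13) + 31*I*sqrt(3) = 2*(-6)*(-1/13)*79 + 31*I*sqrt(3) = 948/13 + 31*I*sqrt(3)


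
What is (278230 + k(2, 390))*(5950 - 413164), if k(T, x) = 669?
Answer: -113571577386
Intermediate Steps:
(278230 + k(2, 390))*(5950 - 413164) = (278230 + 669)*(5950 - 413164) = 278899*(-407214) = -113571577386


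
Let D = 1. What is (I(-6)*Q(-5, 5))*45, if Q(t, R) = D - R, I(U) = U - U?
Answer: 0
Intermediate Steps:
I(U) = 0
Q(t, R) = 1 - R
(I(-6)*Q(-5, 5))*45 = (0*(1 - 1*5))*45 = (0*(1 - 5))*45 = (0*(-4))*45 = 0*45 = 0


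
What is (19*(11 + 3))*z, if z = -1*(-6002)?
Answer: 1596532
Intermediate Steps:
z = 6002
(19*(11 + 3))*z = (19*(11 + 3))*6002 = (19*14)*6002 = 266*6002 = 1596532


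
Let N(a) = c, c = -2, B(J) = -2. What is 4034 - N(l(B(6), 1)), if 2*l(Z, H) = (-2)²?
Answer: 4036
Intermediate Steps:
l(Z, H) = 2 (l(Z, H) = (½)*(-2)² = (½)*4 = 2)
N(a) = -2
4034 - N(l(B(6), 1)) = 4034 - 1*(-2) = 4034 + 2 = 4036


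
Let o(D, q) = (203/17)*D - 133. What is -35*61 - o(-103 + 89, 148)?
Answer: -31192/17 ≈ -1834.8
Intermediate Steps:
o(D, q) = -133 + 203*D/17 (o(D, q) = (203*(1/17))*D - 133 = 203*D/17 - 133 = -133 + 203*D/17)
-35*61 - o(-103 + 89, 148) = -35*61 - (-133 + 203*(-103 + 89)/17) = -2135 - (-133 + (203/17)*(-14)) = -2135 - (-133 - 2842/17) = -2135 - 1*(-5103/17) = -2135 + 5103/17 = -31192/17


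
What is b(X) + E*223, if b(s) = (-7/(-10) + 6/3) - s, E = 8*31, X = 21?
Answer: 552857/10 ≈ 55286.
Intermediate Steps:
E = 248
b(s) = 27/10 - s (b(s) = (-7*(-⅒) + 6*(⅓)) - s = (7/10 + 2) - s = 27/10 - s)
b(X) + E*223 = (27/10 - 1*21) + 248*223 = (27/10 - 21) + 55304 = -183/10 + 55304 = 552857/10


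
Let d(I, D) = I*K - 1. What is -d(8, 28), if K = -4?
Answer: 33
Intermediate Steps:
d(I, D) = -1 - 4*I (d(I, D) = I*(-4) - 1 = -4*I - 1 = -1 - 4*I)
-d(8, 28) = -(-1 - 4*8) = -(-1 - 32) = -1*(-33) = 33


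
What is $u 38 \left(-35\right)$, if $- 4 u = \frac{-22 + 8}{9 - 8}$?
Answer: $-4655$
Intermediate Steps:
$u = \frac{7}{2}$ ($u = - \frac{\left(-22 + 8\right) \frac{1}{9 - 8}}{4} = - \frac{\left(-14\right) 1^{-1}}{4} = - \frac{\left(-14\right) 1}{4} = \left(- \frac{1}{4}\right) \left(-14\right) = \frac{7}{2} \approx 3.5$)
$u 38 \left(-35\right) = \frac{7}{2} \cdot 38 \left(-35\right) = 133 \left(-35\right) = -4655$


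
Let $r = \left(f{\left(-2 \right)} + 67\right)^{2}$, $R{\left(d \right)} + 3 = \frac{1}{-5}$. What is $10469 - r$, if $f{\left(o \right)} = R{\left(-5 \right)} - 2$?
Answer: $\frac{166244}{25} \approx 6649.8$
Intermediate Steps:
$R{\left(d \right)} = - \frac{16}{5}$ ($R{\left(d \right)} = -3 + \frac{1}{-5} = -3 - \frac{1}{5} = - \frac{16}{5}$)
$f{\left(o \right)} = - \frac{26}{5}$ ($f{\left(o \right)} = - \frac{16}{5} - 2 = - \frac{26}{5}$)
$r = \frac{95481}{25}$ ($r = \left(- \frac{26}{5} + 67\right)^{2} = \left(\frac{309}{5}\right)^{2} = \frac{95481}{25} \approx 3819.2$)
$10469 - r = 10469 - \frac{95481}{25} = \frac{166244}{25}$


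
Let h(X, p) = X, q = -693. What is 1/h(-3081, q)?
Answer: -1/3081 ≈ -0.00032457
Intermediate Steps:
1/h(-3081, q) = 1/(-3081) = -1/3081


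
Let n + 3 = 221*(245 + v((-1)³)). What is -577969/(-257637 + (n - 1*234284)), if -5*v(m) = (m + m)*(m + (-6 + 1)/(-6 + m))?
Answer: 20228915/15323149 ≈ 1.3202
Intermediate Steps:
v(m) = -2*m*(m - 5/(-6 + m))/5 (v(m) = -(m + m)*(m + (-6 + 1)/(-6 + m))/5 = -2*m*(m - 5/(-6 + m))/5)
n = 1894086/35 (n = -3 + 221*(245 + (⅖)*(-1)³*(5 - ((-1)³)² + 6*(-1)³)/(-6 + (-1)³)) = -3 + 221*(245 + (⅖)*(-1)*(5 - 1*(-1)² + 6*(-1))/(-6 - 1)) = -3 + 221*(245 + (⅖)*(-1)*(5 - 1*1 - 6)/(-7)) = -3 + 221*(245 + (⅖)*(-1)*(-⅐)*(5 - 1 - 6)) = -3 + 221*(245 + (⅖)*(-1)*(-⅐)*(-2)) = -3 + 221*(245 - 4/35) = -3 + 221*(8571/35) = -3 + 1894191/35 = 1894086/35 ≈ 54117.)
-577969/(-257637 + (n - 1*234284)) = -577969/(-257637 + (1894086/35 - 1*234284)) = -577969/(-257637 + (1894086/35 - 234284)) = -577969/(-257637 - 6305854/35) = -577969/(-15323149/35) = -577969*(-35/15323149) = 20228915/15323149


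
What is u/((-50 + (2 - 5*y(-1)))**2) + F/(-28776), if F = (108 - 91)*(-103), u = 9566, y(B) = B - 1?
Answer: 69449915/10388136 ≈ 6.6855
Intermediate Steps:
y(B) = -1 + B
F = -1751 (F = 17*(-103) = -1751)
u/((-50 + (2 - 5*y(-1)))**2) + F/(-28776) = 9566/((-50 + (2 - 5*(-1 - 1)))**2) - 1751/(-28776) = 9566/((-50 + (2 - 5*(-2)))**2) - 1751*(-1/28776) = 9566/((-50 + (2 + 10))**2) + 1751/28776 = 9566/((-50 + 12)**2) + 1751/28776 = 9566/((-38)**2) + 1751/28776 = 9566/1444 + 1751/28776 = 9566*(1/1444) + 1751/28776 = 4783/722 + 1751/28776 = 69449915/10388136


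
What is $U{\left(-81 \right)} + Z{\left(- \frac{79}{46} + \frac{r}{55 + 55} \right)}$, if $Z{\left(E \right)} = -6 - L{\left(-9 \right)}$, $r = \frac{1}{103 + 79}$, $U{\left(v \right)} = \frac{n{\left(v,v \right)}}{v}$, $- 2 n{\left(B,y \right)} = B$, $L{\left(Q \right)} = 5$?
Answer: $- \frac{23}{2} \approx -11.5$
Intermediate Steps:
$n{\left(B,y \right)} = - \frac{B}{2}$
$U{\left(v \right)} = - \frac{1}{2}$ ($U{\left(v \right)} = \frac{\left(- \frac{1}{2}\right) v}{v} = - \frac{1}{2}$)
$r = \frac{1}{182} \approx 0.0054945$
$Z{\left(E \right)} = -11$ ($Z{\left(E \right)} = -6 - 5 = -11$)
$U{\left(-81 \right)} + Z{\left(- \frac{79}{46} + \frac{r}{55 + 55} \right)} = - \frac{1}{2} - 11 = - \frac{23}{2}$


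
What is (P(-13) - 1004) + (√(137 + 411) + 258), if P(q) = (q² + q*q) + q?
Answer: -421 + 2*√137 ≈ -397.59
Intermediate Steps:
P(q) = q + 2*q² (P(q) = (q² + q²) + q = 2*q² + q = q + 2*q²)
(P(-13) - 1004) + (√(137 + 411) + 258) = (-13*(1 + 2*(-13)) - 1004) + (√(137 + 411) + 258) = (-13*(1 - 26) - 1004) + (√548 + 258) = (-13*(-25) - 1004) + (2*√137 + 258) = (325 - 1004) + (258 + 2*√137) = -679 + (258 + 2*√137) = -421 + 2*√137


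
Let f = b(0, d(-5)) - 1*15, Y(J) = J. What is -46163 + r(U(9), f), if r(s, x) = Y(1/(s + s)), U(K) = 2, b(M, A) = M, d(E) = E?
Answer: -184651/4 ≈ -46163.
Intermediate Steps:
f = -15 (f = 0 - 1*15 = 0 - 15 = -15)
r(s, x) = 1/(2*s) (r(s, x) = 1/(s + s) = 1/(2*s))
-46163 + r(U(9), f) = -46163 + (½)/2 = -46163 + (½)*(½) = -46163 + ¼ = -184651/4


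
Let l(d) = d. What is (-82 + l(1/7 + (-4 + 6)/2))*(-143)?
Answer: 80938/7 ≈ 11563.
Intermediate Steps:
(-82 + l(1/7 + (-4 + 6)/2))*(-143) = (-82 + (1/7 + (-4 + 6)/2))*(-143) = (-82 + (1*(1/7) + 2*(1/2)))*(-143) = (-82 + (1/7 + 1))*(-143) = (-82 + 8/7)*(-143) = -566/7*(-143) = 80938/7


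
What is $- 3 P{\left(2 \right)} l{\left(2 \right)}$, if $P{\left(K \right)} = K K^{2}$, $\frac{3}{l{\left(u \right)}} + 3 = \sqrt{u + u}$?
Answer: $72$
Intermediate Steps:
$l{\left(u \right)} = \frac{3}{-3 + \sqrt{2} \sqrt{u}}$ ($l{\left(u \right)} = \frac{3}{-3 + \sqrt{u + u}} = \frac{3}{-3 + \sqrt{2 u}} = \frac{3}{-3 + \sqrt{2} \sqrt{u}}$)
$P{\left(K \right)} = K^{3}$
$- 3 P{\left(2 \right)} l{\left(2 \right)} = - 3 \cdot 2^{3} \frac{3}{-3 + \sqrt{2} \sqrt{2}} = \left(-3\right) 8 \frac{3}{-3 + 2} = - 24 \frac{3}{-1} = - 24 \cdot 3 \left(-1\right) = \left(-24\right) \left(-3\right) = 72$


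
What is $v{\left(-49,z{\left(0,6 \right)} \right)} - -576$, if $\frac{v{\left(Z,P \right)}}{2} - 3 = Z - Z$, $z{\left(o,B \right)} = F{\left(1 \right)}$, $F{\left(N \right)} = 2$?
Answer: $582$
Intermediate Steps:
$z{\left(o,B \right)} = 2$
$v{\left(Z,P \right)} = 6$ ($v{\left(Z,P \right)} = 6 + 2 \left(Z - Z\right) = 6 + 2 \cdot 0 = 6 + 0 = 6$)
$v{\left(-49,z{\left(0,6 \right)} \right)} - -576 = 6 - -576 = 6 + 576 = 582$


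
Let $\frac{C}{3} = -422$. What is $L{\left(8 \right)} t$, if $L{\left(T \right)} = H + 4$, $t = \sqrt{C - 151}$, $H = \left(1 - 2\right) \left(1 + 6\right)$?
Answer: $- 3 i \sqrt{1417} \approx - 112.93 i$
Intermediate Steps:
$C = -1266$ ($C = 3 \left(-422\right) = -1266$)
$H = -7$ ($H = \left(-1\right) 7 = -7$)
$t = i \sqrt{1417}$ ($t = \sqrt{-1266 - 151} = \sqrt{-1417} = i \sqrt{1417} \approx 37.643 i$)
$L{\left(T \right)} = -3$ ($L{\left(T \right)} = -7 + 4 = -3$)
$L{\left(8 \right)} t = - 3 i \sqrt{1417}$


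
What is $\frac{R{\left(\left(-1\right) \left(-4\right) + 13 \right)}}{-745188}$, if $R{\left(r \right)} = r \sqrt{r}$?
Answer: $- \frac{17 \sqrt{17}}{745188} \approx -9.4061 \cdot 10^{-5}$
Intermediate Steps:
$R{\left(r \right)} = r^{\frac{3}{2}}$
$\frac{R{\left(\left(-1\right) \left(-4\right) + 13 \right)}}{-745188} = \frac{\left(\left(-1\right) \left(-4\right) + 13\right)^{\frac{3}{2}}}{-745188} = \left(4 + 13\right)^{\frac{3}{2}} \left(- \frac{1}{745188}\right) = 17^{\frac{3}{2}} \left(- \frac{1}{745188}\right) = 17 \sqrt{17} \left(- \frac{1}{745188}\right) = - \frac{17 \sqrt{17}}{745188}$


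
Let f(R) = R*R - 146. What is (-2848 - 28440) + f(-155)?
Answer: -7409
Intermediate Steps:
f(R) = -146 + R² (f(R) = R² - 146 = -146 + R²)
(-2848 - 28440) + f(-155) = (-2848 - 28440) + (-146 + (-155)²) = -31288 + (-146 + 24025) = -31288 + 23879 = -7409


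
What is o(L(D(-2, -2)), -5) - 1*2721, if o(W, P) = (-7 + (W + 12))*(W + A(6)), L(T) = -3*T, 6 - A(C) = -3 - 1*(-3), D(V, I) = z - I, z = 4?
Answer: -2565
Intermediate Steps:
D(V, I) = 4 - I
A(C) = 6 (A(C) = 6 - (-3 - 1*(-3)) = 6 - (-3 + 3) = 6 - 1*0 = 6 + 0 = 6)
o(W, P) = (5 + W)*(6 + W) (o(W, P) = (-7 + (W + 12))*(W + 6) = (-7 + (12 + W))*(6 + W) = (5 + W)*(6 + W))
o(L(D(-2, -2)), -5) - 1*2721 = (30 + (-3*(4 - 1*(-2)))² + 11*(-3*(4 - 1*(-2)))) - 1*2721 = (30 + (-3*(4 + 2))² + 11*(-3*(4 + 2))) - 2721 = (30 + (-3*6)² + 11*(-3*6)) - 2721 = (30 + (-18)² + 11*(-18)) - 2721 = (30 + 324 - 198) - 2721 = 156 - 2721 = -2565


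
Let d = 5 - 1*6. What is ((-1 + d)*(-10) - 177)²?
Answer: 24649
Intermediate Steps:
d = -1 (d = 5 - 6 = -1)
((-1 + d)*(-10) - 177)² = ((-1 - 1)*(-10) - 177)² = (-2*(-10) - 177)² = (20 - 177)² = (-157)² = 24649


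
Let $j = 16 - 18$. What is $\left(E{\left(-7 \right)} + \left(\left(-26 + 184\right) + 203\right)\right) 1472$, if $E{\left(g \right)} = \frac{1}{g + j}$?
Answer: $\frac{4781056}{9} \approx 5.3123 \cdot 10^{5}$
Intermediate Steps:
$j = -2$
$E{\left(g \right)} = \frac{1}{-2 + g}$ ($E{\left(g \right)} = \frac{1}{g - 2} = \frac{1}{-2 + g}$)
$\left(E{\left(-7 \right)} + \left(\left(-26 + 184\right) + 203\right)\right) 1472 = \left(\frac{1}{-2 - 7} + \left(\left(-26 + 184\right) + 203\right)\right) 1472 = \left(\frac{1}{-9} + \left(158 + 203\right)\right) 1472 = \left(- \frac{1}{9} + 361\right) 1472 = \frac{3248}{9} \cdot 1472 = \frac{4781056}{9}$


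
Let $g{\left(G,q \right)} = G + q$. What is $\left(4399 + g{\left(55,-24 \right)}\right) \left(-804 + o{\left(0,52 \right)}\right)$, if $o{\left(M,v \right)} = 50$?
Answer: $-3340220$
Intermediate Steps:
$\left(4399 + g{\left(55,-24 \right)}\right) \left(-804 + o{\left(0,52 \right)}\right) = \left(4399 + \left(55 - 24\right)\right) \left(-804 + 50\right) = \left(4399 + 31\right) \left(-754\right) = 4430 \left(-754\right) = -3340220$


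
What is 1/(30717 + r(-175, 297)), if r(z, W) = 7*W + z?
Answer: 1/32621 ≈ 3.0655e-5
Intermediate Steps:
r(z, W) = z + 7*W
1/(30717 + r(-175, 297)) = 1/(30717 + (-175 + 7*297)) = 1/(30717 + (-175 + 2079)) = 1/(30717 + 1904) = 1/32621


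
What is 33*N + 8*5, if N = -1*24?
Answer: -752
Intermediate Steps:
N = -24
33*N + 8*5 = 33*(-24) + 8*5 = -792 + 40 = -752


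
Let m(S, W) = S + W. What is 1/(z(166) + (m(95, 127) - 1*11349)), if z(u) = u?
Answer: -1/10961 ≈ -9.1233e-5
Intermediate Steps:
1/(z(166) + (m(95, 127) - 1*11349)) = 1/(166 + ((95 + 127) - 1*11349)) = 1/(166 + (222 - 11349)) = 1/(166 - 11127) = 1/(-10961) = -1/10961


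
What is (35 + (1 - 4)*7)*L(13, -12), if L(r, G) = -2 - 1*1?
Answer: -42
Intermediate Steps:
L(r, G) = -3 (L(r, G) = -2 - 1 = -3)
(35 + (1 - 4)*7)*L(13, -12) = (35 + (1 - 4)*7)*(-3) = (35 - 3*7)*(-3) = (35 - 21)*(-3) = 14*(-3) = -42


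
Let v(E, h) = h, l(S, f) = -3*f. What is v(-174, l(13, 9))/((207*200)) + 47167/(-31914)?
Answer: -108531971/73402200 ≈ -1.4786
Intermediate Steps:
v(-174, l(13, 9))/((207*200)) + 47167/(-31914) = (-3*9)/((207*200)) + 47167/(-31914) = -27/41400 + 47167*(-1/31914) = -27*1/41400 - 47167/31914 = -3/4600 - 47167/31914 = -108531971/73402200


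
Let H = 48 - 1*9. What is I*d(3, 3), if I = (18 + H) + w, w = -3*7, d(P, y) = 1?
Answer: 36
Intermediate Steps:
H = 39 (H = 48 - 9 = 39)
w = -21
I = 36 (I = (18 + 39) - 21 = 57 - 21 = 36)
I*d(3, 3) = 36*1 = 36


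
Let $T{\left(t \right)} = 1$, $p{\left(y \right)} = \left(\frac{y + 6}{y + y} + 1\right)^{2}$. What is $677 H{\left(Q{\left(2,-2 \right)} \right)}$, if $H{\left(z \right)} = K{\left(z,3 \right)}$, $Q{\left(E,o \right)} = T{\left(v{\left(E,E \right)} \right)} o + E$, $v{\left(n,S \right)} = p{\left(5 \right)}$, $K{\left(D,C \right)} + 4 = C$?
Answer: $-677$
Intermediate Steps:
$K{\left(D,C \right)} = -4 + C$
$p{\left(y \right)} = \left(1 + \frac{6 + y}{2 y}\right)^{2}$ ($p{\left(y \right)} = \left(\frac{6 + y}{2 y} + 1\right)^{2} = \left(1 + \frac{6 + y}{2 y}\right)^{2}$)
$v{\left(n,S \right)} = \frac{441}{100}$ ($v{\left(n,S \right)} = \frac{9 \left(2 + 5\right)^{2}}{4 \cdot 25} = \frac{9}{4} \cdot \frac{1}{25} \cdot 7^{2} = \frac{9}{4} \cdot \frac{1}{25} \cdot 49 = \frac{441}{100}$)
$Q{\left(E,o \right)} = E + o$ ($Q{\left(E,o \right)} = 1 o + E = o + E = E + o$)
$H{\left(z \right)} = -1$ ($H{\left(z \right)} = -4 + 3 = -1$)
$677 H{\left(Q{\left(2,-2 \right)} \right)} = 677 \left(-1\right) = -677$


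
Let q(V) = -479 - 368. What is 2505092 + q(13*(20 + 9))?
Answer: 2504245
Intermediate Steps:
q(V) = -847
2505092 + q(13*(20 + 9)) = 2505092 - 847 = 2504245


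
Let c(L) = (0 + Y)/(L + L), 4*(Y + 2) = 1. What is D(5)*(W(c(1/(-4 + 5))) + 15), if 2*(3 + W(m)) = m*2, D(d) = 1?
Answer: 89/8 ≈ 11.125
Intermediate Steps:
Y = -7/4 (Y = -2 + (1/4)*1 = -2 + 1/4 = -7/4 ≈ -1.7500)
c(L) = -7/(8*L) (c(L) = (0 - 7/4)/(L + L) = -7*1/(2*L)/4 = -7/(8*L))
W(m) = -3 + m (W(m) = -3 + (m*2)/2 = -3 + (2*m)/2 = -3 + m)
D(5)*(W(c(1/(-4 + 5))) + 15) = 1*((-3 - 7/(8*(1/(-4 + 5)))) + 15) = 1*((-3 - 7/(8*(1/1))) + 15) = 1*((-3 - 7/8/1) + 15) = 1*((-3 - 7/8*1) + 15) = 1*((-3 - 7/8) + 15) = 1*(-31/8 + 15) = 1*(89/8) = 89/8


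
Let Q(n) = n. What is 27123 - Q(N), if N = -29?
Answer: 27152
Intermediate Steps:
27123 - Q(N) = 27123 - 1*(-29) = 27123 + 29 = 27152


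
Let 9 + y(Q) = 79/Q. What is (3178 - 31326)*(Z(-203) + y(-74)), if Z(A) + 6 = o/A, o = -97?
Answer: 3295975986/7511 ≈ 4.3882e+5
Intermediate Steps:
y(Q) = -9 + 79/Q
Z(A) = -6 - 97/A
(3178 - 31326)*(Z(-203) + y(-74)) = (3178 - 31326)*((-6 - 97/(-203)) + (-9 + 79/(-74))) = -28148*((-6 - 97*(-1/203)) + (-9 + 79*(-1/74))) = -28148*((-6 + 97/203) + (-9 - 79/74)) = -28148*(-1121/203 - 745/74) = -28148*(-234189/15022) = 3295975986/7511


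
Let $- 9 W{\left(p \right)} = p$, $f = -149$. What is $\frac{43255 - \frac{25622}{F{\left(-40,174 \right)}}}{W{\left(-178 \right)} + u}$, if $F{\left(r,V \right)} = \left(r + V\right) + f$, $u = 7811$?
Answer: $\frac{2023341}{352385} \approx 5.7418$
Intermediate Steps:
$F{\left(r,V \right)} = -149 + V + r$ ($F{\left(r,V \right)} = \left(r + V\right) - 149 = \left(V + r\right) - 149 = -149 + V + r$)
$W{\left(p \right)} = - \frac{p}{9}$
$\frac{43255 - \frac{25622}{F{\left(-40,174 \right)}}}{W{\left(-178 \right)} + u} = \frac{43255 - \frac{25622}{-149 + 174 - 40}}{\left(- \frac{1}{9}\right) \left(-178\right) + 7811} = \frac{43255 - \frac{25622}{-15}}{\frac{178}{9} + 7811} = \frac{43255 - - \frac{25622}{15}}{\frac{70477}{9}} = \left(43255 + \frac{25622}{15}\right) \frac{9}{70477} = \frac{674447}{15} \cdot \frac{9}{70477} = \frac{2023341}{352385}$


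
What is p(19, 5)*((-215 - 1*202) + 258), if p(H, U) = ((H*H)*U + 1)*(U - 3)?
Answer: -574308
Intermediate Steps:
p(H, U) = (1 + U*H²)*(-3 + U) (p(H, U) = (H²*U + 1)*(-3 + U) = (U*H² + 1)*(-3 + U) = (1 + U*H²)*(-3 + U))
p(19, 5)*((-215 - 1*202) + 258) = (-3 + 5 + 19²*5² - 3*5*19²)*((-215 - 1*202) + 258) = (-3 + 5 + 361*25 - 3*5*361)*((-215 - 202) + 258) = (-3 + 5 + 9025 - 5415)*(-417 + 258) = 3612*(-159) = -574308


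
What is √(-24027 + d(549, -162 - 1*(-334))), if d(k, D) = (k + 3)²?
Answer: √280677 ≈ 529.79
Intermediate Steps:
d(k, D) = (3 + k)²
√(-24027 + d(549, -162 - 1*(-334))) = √(-24027 + (3 + 549)²) = √(-24027 + 552²) = √(-24027 + 304704) = √280677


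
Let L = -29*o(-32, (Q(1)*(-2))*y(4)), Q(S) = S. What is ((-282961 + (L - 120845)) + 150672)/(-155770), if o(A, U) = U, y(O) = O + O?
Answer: 25267/15577 ≈ 1.6221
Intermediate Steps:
y(O) = 2*O
L = 464 (L = -29*1*(-2)*2*4 = -(-58)*8 = -29*(-16) = 464)
((-282961 + (L - 120845)) + 150672)/(-155770) = ((-282961 + (464 - 120845)) + 150672)/(-155770) = ((-282961 - 120381) + 150672)*(-1/155770) = (-403342 + 150672)*(-1/155770) = -252670*(-1/155770) = 25267/15577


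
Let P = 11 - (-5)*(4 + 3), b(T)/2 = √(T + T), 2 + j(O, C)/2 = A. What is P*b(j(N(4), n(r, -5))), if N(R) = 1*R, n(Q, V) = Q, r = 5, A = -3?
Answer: 184*I*√5 ≈ 411.44*I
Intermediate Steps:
N(R) = R
j(O, C) = -10 (j(O, C) = -4 + 2*(-3) = -4 - 6 = -10)
b(T) = 2*√2*√T (b(T) = 2*√(T + T) = 2*√(2*T) = 2*(√2*√T) = 2*√2*√T)
P = 46 (P = 11 - (-5)*7 = 11 - 1*(-35) = 11 + 35 = 46)
P*b(j(N(4), n(r, -5))) = 46*(2*√2*√(-10)) = 46*(2*√2*(I*√10)) = 46*(4*I*√5) = 184*I*√5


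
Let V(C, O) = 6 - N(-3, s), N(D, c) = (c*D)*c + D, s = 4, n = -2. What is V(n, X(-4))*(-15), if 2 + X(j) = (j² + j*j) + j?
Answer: -855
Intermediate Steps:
N(D, c) = D + D*c² (N(D, c) = (D*c)*c + D = D*c² + D = D + D*c²)
X(j) = -2 + j + 2*j² (X(j) = -2 + ((j² + j*j) + j) = -2 + ((j² + j²) + j) = -2 + (2*j² + j) = -2 + (j + 2*j²) = -2 + j + 2*j²)
V(C, O) = 57 (V(C, O) = 6 - (-3)*(1 + 4²) = 6 - (-3)*(1 + 16) = 6 - (-3)*17 = 6 - 1*(-51) = 6 + 51 = 57)
V(n, X(-4))*(-15) = 57*(-15) = -855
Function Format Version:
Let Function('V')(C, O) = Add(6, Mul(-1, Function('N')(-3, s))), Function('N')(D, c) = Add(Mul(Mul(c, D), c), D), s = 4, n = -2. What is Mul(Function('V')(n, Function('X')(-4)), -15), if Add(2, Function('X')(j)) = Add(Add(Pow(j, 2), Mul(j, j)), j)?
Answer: -855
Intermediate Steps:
Function('N')(D, c) = Add(D, Mul(D, Pow(c, 2))) (Function('N')(D, c) = Add(Mul(Mul(D, c), c), D) = Add(Mul(D, Pow(c, 2)), D) = Add(D, Mul(D, Pow(c, 2))))
Function('X')(j) = Add(-2, j, Mul(2, Pow(j, 2))) (Function('X')(j) = Add(-2, Add(Add(Pow(j, 2), Mul(j, j)), j)) = Add(-2, Add(Add(Pow(j, 2), Pow(j, 2)), j)) = Add(-2, Add(Mul(2, Pow(j, 2)), j)) = Add(-2, Add(j, Mul(2, Pow(j, 2)))) = Add(-2, j, Mul(2, Pow(j, 2))))
Function('V')(C, O) = 57 (Function('V')(C, O) = Add(6, Mul(-1, Mul(-3, Add(1, Pow(4, 2))))) = Add(6, Mul(-1, Mul(-3, Add(1, 16)))) = Add(6, Mul(-1, Mul(-3, 17))) = Add(6, Mul(-1, -51)) = Add(6, 51) = 57)
Mul(Function('V')(n, Function('X')(-4)), -15) = Mul(57, -15) = -855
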